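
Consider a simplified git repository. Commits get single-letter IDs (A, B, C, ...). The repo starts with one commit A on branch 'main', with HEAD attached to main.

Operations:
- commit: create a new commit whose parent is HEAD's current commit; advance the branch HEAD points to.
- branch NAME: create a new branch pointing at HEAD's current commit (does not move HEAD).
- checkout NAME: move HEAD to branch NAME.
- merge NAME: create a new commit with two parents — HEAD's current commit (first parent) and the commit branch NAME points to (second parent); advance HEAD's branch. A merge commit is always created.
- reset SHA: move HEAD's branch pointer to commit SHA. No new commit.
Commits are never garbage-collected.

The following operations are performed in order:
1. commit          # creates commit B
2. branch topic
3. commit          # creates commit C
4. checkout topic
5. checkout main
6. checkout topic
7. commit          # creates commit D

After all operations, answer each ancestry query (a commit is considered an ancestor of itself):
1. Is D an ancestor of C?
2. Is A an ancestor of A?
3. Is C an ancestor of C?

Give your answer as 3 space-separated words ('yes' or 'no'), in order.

After op 1 (commit): HEAD=main@B [main=B]
After op 2 (branch): HEAD=main@B [main=B topic=B]
After op 3 (commit): HEAD=main@C [main=C topic=B]
After op 4 (checkout): HEAD=topic@B [main=C topic=B]
After op 5 (checkout): HEAD=main@C [main=C topic=B]
After op 6 (checkout): HEAD=topic@B [main=C topic=B]
After op 7 (commit): HEAD=topic@D [main=C topic=D]
ancestors(C) = {A,B,C}; D in? no
ancestors(A) = {A}; A in? yes
ancestors(C) = {A,B,C}; C in? yes

Answer: no yes yes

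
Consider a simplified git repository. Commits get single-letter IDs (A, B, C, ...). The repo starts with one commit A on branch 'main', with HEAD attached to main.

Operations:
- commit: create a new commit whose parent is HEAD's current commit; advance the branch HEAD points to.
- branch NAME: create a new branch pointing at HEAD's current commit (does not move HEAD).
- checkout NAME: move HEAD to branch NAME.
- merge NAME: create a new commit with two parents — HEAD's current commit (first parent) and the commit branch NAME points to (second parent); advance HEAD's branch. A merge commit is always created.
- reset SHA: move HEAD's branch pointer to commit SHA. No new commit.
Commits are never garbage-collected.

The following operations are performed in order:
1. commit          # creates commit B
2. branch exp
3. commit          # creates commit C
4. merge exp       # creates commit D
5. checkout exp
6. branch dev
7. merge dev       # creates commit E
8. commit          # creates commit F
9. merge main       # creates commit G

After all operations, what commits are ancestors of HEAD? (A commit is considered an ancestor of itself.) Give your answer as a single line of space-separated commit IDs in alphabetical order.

Answer: A B C D E F G

Derivation:
After op 1 (commit): HEAD=main@B [main=B]
After op 2 (branch): HEAD=main@B [exp=B main=B]
After op 3 (commit): HEAD=main@C [exp=B main=C]
After op 4 (merge): HEAD=main@D [exp=B main=D]
After op 5 (checkout): HEAD=exp@B [exp=B main=D]
After op 6 (branch): HEAD=exp@B [dev=B exp=B main=D]
After op 7 (merge): HEAD=exp@E [dev=B exp=E main=D]
After op 8 (commit): HEAD=exp@F [dev=B exp=F main=D]
After op 9 (merge): HEAD=exp@G [dev=B exp=G main=D]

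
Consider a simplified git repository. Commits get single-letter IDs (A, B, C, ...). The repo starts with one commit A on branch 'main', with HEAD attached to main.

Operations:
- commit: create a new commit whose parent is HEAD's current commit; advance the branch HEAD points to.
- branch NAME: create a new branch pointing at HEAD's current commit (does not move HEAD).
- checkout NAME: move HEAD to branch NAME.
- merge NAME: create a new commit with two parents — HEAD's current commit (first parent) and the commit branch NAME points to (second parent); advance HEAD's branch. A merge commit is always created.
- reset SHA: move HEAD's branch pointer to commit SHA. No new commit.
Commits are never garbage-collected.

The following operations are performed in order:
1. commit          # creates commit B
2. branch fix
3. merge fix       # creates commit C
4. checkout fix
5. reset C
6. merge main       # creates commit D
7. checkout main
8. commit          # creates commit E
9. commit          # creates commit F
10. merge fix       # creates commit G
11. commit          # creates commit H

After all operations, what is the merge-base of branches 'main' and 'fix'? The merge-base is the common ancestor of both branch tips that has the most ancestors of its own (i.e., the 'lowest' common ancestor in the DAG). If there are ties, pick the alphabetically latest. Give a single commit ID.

After op 1 (commit): HEAD=main@B [main=B]
After op 2 (branch): HEAD=main@B [fix=B main=B]
After op 3 (merge): HEAD=main@C [fix=B main=C]
After op 4 (checkout): HEAD=fix@B [fix=B main=C]
After op 5 (reset): HEAD=fix@C [fix=C main=C]
After op 6 (merge): HEAD=fix@D [fix=D main=C]
After op 7 (checkout): HEAD=main@C [fix=D main=C]
After op 8 (commit): HEAD=main@E [fix=D main=E]
After op 9 (commit): HEAD=main@F [fix=D main=F]
After op 10 (merge): HEAD=main@G [fix=D main=G]
After op 11 (commit): HEAD=main@H [fix=D main=H]
ancestors(main=H): ['A', 'B', 'C', 'D', 'E', 'F', 'G', 'H']
ancestors(fix=D): ['A', 'B', 'C', 'D']
common: ['A', 'B', 'C', 'D']

Answer: D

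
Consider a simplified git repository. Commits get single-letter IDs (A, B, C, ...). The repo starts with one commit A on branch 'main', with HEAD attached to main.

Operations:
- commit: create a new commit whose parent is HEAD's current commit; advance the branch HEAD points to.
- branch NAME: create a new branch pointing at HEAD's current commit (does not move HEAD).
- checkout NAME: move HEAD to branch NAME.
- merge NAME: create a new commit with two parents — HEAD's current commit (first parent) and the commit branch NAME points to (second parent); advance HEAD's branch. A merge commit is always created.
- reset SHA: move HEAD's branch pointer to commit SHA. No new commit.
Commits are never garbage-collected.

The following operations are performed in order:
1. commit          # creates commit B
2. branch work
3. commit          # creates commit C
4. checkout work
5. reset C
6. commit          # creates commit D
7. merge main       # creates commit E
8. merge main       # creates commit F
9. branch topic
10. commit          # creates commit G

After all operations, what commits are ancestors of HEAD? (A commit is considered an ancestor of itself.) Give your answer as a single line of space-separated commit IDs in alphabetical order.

After op 1 (commit): HEAD=main@B [main=B]
After op 2 (branch): HEAD=main@B [main=B work=B]
After op 3 (commit): HEAD=main@C [main=C work=B]
After op 4 (checkout): HEAD=work@B [main=C work=B]
After op 5 (reset): HEAD=work@C [main=C work=C]
After op 6 (commit): HEAD=work@D [main=C work=D]
After op 7 (merge): HEAD=work@E [main=C work=E]
After op 8 (merge): HEAD=work@F [main=C work=F]
After op 9 (branch): HEAD=work@F [main=C topic=F work=F]
After op 10 (commit): HEAD=work@G [main=C topic=F work=G]

Answer: A B C D E F G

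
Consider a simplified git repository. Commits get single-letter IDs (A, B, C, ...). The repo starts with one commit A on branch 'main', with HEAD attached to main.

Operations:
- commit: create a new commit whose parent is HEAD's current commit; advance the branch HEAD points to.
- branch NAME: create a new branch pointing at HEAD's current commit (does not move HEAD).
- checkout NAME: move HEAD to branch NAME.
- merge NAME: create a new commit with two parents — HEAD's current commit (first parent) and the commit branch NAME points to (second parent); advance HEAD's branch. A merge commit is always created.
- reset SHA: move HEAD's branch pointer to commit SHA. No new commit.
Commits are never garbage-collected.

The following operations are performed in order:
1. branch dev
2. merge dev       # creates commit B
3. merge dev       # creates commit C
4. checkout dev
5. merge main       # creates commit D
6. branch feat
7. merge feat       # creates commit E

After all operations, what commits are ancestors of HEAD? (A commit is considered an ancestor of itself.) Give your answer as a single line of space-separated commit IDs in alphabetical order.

After op 1 (branch): HEAD=main@A [dev=A main=A]
After op 2 (merge): HEAD=main@B [dev=A main=B]
After op 3 (merge): HEAD=main@C [dev=A main=C]
After op 4 (checkout): HEAD=dev@A [dev=A main=C]
After op 5 (merge): HEAD=dev@D [dev=D main=C]
After op 6 (branch): HEAD=dev@D [dev=D feat=D main=C]
After op 7 (merge): HEAD=dev@E [dev=E feat=D main=C]

Answer: A B C D E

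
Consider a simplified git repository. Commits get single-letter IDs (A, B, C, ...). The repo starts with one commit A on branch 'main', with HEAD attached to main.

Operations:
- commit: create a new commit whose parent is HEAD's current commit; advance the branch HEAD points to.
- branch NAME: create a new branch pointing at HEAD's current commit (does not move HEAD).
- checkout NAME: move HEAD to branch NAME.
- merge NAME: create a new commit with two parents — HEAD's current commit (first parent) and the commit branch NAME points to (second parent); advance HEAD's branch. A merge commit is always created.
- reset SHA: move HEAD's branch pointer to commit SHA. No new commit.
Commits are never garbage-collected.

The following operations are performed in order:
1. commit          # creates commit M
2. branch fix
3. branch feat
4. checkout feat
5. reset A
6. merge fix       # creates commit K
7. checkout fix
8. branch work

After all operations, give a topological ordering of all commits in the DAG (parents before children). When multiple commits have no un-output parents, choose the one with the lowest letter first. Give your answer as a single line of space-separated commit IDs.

After op 1 (commit): HEAD=main@M [main=M]
After op 2 (branch): HEAD=main@M [fix=M main=M]
After op 3 (branch): HEAD=main@M [feat=M fix=M main=M]
After op 4 (checkout): HEAD=feat@M [feat=M fix=M main=M]
After op 5 (reset): HEAD=feat@A [feat=A fix=M main=M]
After op 6 (merge): HEAD=feat@K [feat=K fix=M main=M]
After op 7 (checkout): HEAD=fix@M [feat=K fix=M main=M]
After op 8 (branch): HEAD=fix@M [feat=K fix=M main=M work=M]
commit A: parents=[]
commit K: parents=['A', 'M']
commit M: parents=['A']

Answer: A M K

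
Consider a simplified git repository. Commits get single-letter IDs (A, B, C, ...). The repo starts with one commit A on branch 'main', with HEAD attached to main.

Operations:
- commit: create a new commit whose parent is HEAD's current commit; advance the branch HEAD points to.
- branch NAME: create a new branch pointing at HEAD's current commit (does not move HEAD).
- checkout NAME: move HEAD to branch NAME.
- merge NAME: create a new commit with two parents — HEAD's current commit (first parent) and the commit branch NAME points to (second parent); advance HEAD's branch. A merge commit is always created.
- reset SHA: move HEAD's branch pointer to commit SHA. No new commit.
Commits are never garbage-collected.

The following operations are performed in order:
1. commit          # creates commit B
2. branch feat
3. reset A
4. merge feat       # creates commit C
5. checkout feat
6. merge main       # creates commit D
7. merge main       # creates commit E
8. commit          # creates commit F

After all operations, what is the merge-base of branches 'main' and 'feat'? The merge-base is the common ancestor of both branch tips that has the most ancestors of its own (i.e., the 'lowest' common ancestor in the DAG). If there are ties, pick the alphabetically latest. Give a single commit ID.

Answer: C

Derivation:
After op 1 (commit): HEAD=main@B [main=B]
After op 2 (branch): HEAD=main@B [feat=B main=B]
After op 3 (reset): HEAD=main@A [feat=B main=A]
After op 4 (merge): HEAD=main@C [feat=B main=C]
After op 5 (checkout): HEAD=feat@B [feat=B main=C]
After op 6 (merge): HEAD=feat@D [feat=D main=C]
After op 7 (merge): HEAD=feat@E [feat=E main=C]
After op 8 (commit): HEAD=feat@F [feat=F main=C]
ancestors(main=C): ['A', 'B', 'C']
ancestors(feat=F): ['A', 'B', 'C', 'D', 'E', 'F']
common: ['A', 'B', 'C']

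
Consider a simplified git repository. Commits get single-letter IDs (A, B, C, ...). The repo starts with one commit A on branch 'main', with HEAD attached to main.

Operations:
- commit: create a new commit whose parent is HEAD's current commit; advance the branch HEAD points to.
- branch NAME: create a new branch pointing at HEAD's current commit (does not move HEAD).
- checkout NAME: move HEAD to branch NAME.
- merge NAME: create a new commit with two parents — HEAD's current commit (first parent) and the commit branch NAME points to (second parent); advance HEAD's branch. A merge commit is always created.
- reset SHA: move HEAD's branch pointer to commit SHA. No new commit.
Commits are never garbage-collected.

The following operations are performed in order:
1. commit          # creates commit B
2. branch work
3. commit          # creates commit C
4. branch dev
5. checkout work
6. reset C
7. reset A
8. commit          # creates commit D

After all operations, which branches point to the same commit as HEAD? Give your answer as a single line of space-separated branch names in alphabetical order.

Answer: work

Derivation:
After op 1 (commit): HEAD=main@B [main=B]
After op 2 (branch): HEAD=main@B [main=B work=B]
After op 3 (commit): HEAD=main@C [main=C work=B]
After op 4 (branch): HEAD=main@C [dev=C main=C work=B]
After op 5 (checkout): HEAD=work@B [dev=C main=C work=B]
After op 6 (reset): HEAD=work@C [dev=C main=C work=C]
After op 7 (reset): HEAD=work@A [dev=C main=C work=A]
After op 8 (commit): HEAD=work@D [dev=C main=C work=D]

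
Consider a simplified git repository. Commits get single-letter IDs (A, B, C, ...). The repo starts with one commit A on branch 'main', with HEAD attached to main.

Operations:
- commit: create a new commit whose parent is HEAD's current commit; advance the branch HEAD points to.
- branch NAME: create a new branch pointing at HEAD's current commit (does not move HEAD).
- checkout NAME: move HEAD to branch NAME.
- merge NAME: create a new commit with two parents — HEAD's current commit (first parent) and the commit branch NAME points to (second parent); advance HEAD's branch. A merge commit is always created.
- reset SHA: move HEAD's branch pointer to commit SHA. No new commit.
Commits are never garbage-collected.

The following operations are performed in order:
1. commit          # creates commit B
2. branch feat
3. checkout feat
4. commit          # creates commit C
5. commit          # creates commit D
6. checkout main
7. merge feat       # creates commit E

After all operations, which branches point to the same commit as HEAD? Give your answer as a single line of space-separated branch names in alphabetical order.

Answer: main

Derivation:
After op 1 (commit): HEAD=main@B [main=B]
After op 2 (branch): HEAD=main@B [feat=B main=B]
After op 3 (checkout): HEAD=feat@B [feat=B main=B]
After op 4 (commit): HEAD=feat@C [feat=C main=B]
After op 5 (commit): HEAD=feat@D [feat=D main=B]
After op 6 (checkout): HEAD=main@B [feat=D main=B]
After op 7 (merge): HEAD=main@E [feat=D main=E]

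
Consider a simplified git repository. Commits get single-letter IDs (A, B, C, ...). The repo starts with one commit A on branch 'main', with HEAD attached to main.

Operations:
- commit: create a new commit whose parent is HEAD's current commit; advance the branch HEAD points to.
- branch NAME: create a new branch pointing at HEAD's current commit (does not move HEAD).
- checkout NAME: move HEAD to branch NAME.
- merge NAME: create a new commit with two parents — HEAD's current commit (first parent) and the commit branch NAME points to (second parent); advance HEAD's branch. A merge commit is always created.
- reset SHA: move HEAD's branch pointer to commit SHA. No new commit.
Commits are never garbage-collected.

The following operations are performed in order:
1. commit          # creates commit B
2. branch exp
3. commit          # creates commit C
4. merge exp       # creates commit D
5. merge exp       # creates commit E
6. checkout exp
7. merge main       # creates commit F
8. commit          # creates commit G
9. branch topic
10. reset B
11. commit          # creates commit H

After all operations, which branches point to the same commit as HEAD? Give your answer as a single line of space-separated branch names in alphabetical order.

Answer: exp

Derivation:
After op 1 (commit): HEAD=main@B [main=B]
After op 2 (branch): HEAD=main@B [exp=B main=B]
After op 3 (commit): HEAD=main@C [exp=B main=C]
After op 4 (merge): HEAD=main@D [exp=B main=D]
After op 5 (merge): HEAD=main@E [exp=B main=E]
After op 6 (checkout): HEAD=exp@B [exp=B main=E]
After op 7 (merge): HEAD=exp@F [exp=F main=E]
After op 8 (commit): HEAD=exp@G [exp=G main=E]
After op 9 (branch): HEAD=exp@G [exp=G main=E topic=G]
After op 10 (reset): HEAD=exp@B [exp=B main=E topic=G]
After op 11 (commit): HEAD=exp@H [exp=H main=E topic=G]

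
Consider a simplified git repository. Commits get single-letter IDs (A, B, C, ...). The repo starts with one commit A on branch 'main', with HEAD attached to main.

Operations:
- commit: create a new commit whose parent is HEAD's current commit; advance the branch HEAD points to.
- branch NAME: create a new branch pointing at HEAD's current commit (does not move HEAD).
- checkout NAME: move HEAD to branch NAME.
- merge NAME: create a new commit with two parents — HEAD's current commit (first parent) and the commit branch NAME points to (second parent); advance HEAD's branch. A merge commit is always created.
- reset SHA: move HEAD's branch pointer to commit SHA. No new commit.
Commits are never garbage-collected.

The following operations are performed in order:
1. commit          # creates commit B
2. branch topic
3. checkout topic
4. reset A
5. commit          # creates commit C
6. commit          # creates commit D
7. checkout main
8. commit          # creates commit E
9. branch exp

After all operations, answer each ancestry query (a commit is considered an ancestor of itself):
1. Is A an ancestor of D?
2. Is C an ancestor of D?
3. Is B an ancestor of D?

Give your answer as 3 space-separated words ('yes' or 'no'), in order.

Answer: yes yes no

Derivation:
After op 1 (commit): HEAD=main@B [main=B]
After op 2 (branch): HEAD=main@B [main=B topic=B]
After op 3 (checkout): HEAD=topic@B [main=B topic=B]
After op 4 (reset): HEAD=topic@A [main=B topic=A]
After op 5 (commit): HEAD=topic@C [main=B topic=C]
After op 6 (commit): HEAD=topic@D [main=B topic=D]
After op 7 (checkout): HEAD=main@B [main=B topic=D]
After op 8 (commit): HEAD=main@E [main=E topic=D]
After op 9 (branch): HEAD=main@E [exp=E main=E topic=D]
ancestors(D) = {A,C,D}; A in? yes
ancestors(D) = {A,C,D}; C in? yes
ancestors(D) = {A,C,D}; B in? no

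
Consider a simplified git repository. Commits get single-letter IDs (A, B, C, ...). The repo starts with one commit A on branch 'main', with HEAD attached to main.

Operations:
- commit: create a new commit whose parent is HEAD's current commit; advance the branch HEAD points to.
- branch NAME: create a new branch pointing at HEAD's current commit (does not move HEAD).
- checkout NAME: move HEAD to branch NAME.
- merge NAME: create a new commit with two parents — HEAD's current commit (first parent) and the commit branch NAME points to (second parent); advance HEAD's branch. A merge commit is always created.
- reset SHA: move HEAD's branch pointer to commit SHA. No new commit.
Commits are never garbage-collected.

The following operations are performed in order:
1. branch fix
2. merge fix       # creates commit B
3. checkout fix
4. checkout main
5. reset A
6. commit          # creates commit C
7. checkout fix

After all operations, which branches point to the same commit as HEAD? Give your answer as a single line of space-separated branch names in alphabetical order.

Answer: fix

Derivation:
After op 1 (branch): HEAD=main@A [fix=A main=A]
After op 2 (merge): HEAD=main@B [fix=A main=B]
After op 3 (checkout): HEAD=fix@A [fix=A main=B]
After op 4 (checkout): HEAD=main@B [fix=A main=B]
After op 5 (reset): HEAD=main@A [fix=A main=A]
After op 6 (commit): HEAD=main@C [fix=A main=C]
After op 7 (checkout): HEAD=fix@A [fix=A main=C]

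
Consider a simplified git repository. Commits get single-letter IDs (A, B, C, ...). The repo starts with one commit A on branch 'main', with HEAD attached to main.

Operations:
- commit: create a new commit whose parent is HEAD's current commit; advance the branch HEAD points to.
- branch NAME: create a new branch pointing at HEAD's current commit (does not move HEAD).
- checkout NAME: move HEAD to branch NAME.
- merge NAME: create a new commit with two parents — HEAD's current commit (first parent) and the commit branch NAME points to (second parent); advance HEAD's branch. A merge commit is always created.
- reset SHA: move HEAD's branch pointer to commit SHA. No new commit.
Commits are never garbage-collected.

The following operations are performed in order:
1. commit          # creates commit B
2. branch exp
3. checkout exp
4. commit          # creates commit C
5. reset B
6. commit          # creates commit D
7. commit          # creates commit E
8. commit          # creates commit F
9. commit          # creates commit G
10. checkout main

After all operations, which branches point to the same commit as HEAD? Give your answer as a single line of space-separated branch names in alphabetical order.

Answer: main

Derivation:
After op 1 (commit): HEAD=main@B [main=B]
After op 2 (branch): HEAD=main@B [exp=B main=B]
After op 3 (checkout): HEAD=exp@B [exp=B main=B]
After op 4 (commit): HEAD=exp@C [exp=C main=B]
After op 5 (reset): HEAD=exp@B [exp=B main=B]
After op 6 (commit): HEAD=exp@D [exp=D main=B]
After op 7 (commit): HEAD=exp@E [exp=E main=B]
After op 8 (commit): HEAD=exp@F [exp=F main=B]
After op 9 (commit): HEAD=exp@G [exp=G main=B]
After op 10 (checkout): HEAD=main@B [exp=G main=B]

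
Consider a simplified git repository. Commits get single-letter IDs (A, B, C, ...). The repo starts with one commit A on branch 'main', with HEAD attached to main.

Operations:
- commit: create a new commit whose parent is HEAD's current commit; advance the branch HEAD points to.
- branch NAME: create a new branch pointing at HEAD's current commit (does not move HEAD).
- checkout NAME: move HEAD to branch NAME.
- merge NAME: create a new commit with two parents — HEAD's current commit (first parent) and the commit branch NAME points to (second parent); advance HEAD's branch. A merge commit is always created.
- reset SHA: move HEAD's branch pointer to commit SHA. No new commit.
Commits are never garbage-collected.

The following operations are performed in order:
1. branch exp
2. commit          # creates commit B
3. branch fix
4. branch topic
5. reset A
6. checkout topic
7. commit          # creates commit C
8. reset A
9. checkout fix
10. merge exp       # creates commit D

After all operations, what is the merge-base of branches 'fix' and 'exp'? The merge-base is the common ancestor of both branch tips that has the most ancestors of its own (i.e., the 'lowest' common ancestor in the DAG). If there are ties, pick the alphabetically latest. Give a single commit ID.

Answer: A

Derivation:
After op 1 (branch): HEAD=main@A [exp=A main=A]
After op 2 (commit): HEAD=main@B [exp=A main=B]
After op 3 (branch): HEAD=main@B [exp=A fix=B main=B]
After op 4 (branch): HEAD=main@B [exp=A fix=B main=B topic=B]
After op 5 (reset): HEAD=main@A [exp=A fix=B main=A topic=B]
After op 6 (checkout): HEAD=topic@B [exp=A fix=B main=A topic=B]
After op 7 (commit): HEAD=topic@C [exp=A fix=B main=A topic=C]
After op 8 (reset): HEAD=topic@A [exp=A fix=B main=A topic=A]
After op 9 (checkout): HEAD=fix@B [exp=A fix=B main=A topic=A]
After op 10 (merge): HEAD=fix@D [exp=A fix=D main=A topic=A]
ancestors(fix=D): ['A', 'B', 'D']
ancestors(exp=A): ['A']
common: ['A']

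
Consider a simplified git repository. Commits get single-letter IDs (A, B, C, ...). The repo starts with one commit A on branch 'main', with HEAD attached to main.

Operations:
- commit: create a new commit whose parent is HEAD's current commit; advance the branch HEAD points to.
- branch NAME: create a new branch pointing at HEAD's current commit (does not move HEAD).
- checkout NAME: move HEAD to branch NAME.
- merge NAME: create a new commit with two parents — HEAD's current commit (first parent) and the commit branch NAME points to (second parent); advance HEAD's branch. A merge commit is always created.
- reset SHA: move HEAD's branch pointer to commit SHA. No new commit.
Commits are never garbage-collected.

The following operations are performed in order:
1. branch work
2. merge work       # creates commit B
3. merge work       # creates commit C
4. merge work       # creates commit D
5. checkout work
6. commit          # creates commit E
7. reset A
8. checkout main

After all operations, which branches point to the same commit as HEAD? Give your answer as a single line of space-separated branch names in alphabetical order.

After op 1 (branch): HEAD=main@A [main=A work=A]
After op 2 (merge): HEAD=main@B [main=B work=A]
After op 3 (merge): HEAD=main@C [main=C work=A]
After op 4 (merge): HEAD=main@D [main=D work=A]
After op 5 (checkout): HEAD=work@A [main=D work=A]
After op 6 (commit): HEAD=work@E [main=D work=E]
After op 7 (reset): HEAD=work@A [main=D work=A]
After op 8 (checkout): HEAD=main@D [main=D work=A]

Answer: main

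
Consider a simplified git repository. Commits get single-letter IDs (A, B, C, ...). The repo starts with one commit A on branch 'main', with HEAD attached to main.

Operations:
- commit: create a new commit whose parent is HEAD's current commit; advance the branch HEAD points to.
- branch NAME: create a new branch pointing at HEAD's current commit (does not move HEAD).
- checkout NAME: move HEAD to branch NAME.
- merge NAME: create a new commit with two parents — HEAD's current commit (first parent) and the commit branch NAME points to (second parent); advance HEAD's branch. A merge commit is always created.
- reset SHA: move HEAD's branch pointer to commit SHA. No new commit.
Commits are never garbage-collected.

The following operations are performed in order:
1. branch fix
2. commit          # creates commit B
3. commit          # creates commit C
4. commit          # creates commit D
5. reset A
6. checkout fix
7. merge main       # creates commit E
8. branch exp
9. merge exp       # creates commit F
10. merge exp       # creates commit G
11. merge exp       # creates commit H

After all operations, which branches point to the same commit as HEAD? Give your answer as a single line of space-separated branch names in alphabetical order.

After op 1 (branch): HEAD=main@A [fix=A main=A]
After op 2 (commit): HEAD=main@B [fix=A main=B]
After op 3 (commit): HEAD=main@C [fix=A main=C]
After op 4 (commit): HEAD=main@D [fix=A main=D]
After op 5 (reset): HEAD=main@A [fix=A main=A]
After op 6 (checkout): HEAD=fix@A [fix=A main=A]
After op 7 (merge): HEAD=fix@E [fix=E main=A]
After op 8 (branch): HEAD=fix@E [exp=E fix=E main=A]
After op 9 (merge): HEAD=fix@F [exp=E fix=F main=A]
After op 10 (merge): HEAD=fix@G [exp=E fix=G main=A]
After op 11 (merge): HEAD=fix@H [exp=E fix=H main=A]

Answer: fix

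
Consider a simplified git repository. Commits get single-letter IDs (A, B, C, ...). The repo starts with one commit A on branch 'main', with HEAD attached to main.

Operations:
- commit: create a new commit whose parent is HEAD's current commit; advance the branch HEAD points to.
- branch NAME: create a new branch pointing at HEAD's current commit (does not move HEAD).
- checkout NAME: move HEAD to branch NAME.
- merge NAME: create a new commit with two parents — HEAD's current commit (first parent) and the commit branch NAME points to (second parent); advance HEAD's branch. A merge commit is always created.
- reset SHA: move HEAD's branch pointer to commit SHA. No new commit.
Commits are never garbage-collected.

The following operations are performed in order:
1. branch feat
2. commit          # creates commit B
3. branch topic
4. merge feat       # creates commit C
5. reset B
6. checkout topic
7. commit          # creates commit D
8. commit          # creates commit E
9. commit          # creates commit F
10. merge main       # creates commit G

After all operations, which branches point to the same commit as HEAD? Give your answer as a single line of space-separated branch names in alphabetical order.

After op 1 (branch): HEAD=main@A [feat=A main=A]
After op 2 (commit): HEAD=main@B [feat=A main=B]
After op 3 (branch): HEAD=main@B [feat=A main=B topic=B]
After op 4 (merge): HEAD=main@C [feat=A main=C topic=B]
After op 5 (reset): HEAD=main@B [feat=A main=B topic=B]
After op 6 (checkout): HEAD=topic@B [feat=A main=B topic=B]
After op 7 (commit): HEAD=topic@D [feat=A main=B topic=D]
After op 8 (commit): HEAD=topic@E [feat=A main=B topic=E]
After op 9 (commit): HEAD=topic@F [feat=A main=B topic=F]
After op 10 (merge): HEAD=topic@G [feat=A main=B topic=G]

Answer: topic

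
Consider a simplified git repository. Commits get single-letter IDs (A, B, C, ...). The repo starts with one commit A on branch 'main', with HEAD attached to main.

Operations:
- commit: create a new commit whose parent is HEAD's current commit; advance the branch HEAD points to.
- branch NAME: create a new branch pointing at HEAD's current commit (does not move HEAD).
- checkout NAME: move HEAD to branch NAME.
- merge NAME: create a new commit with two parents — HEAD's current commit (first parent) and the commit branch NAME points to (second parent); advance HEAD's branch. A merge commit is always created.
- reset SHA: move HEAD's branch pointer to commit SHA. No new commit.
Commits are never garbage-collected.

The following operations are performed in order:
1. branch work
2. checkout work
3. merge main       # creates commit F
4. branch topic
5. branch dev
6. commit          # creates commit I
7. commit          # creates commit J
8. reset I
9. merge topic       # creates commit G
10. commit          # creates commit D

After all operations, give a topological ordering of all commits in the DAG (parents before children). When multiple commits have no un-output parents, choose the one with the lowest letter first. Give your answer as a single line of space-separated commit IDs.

Answer: A F I G D J

Derivation:
After op 1 (branch): HEAD=main@A [main=A work=A]
After op 2 (checkout): HEAD=work@A [main=A work=A]
After op 3 (merge): HEAD=work@F [main=A work=F]
After op 4 (branch): HEAD=work@F [main=A topic=F work=F]
After op 5 (branch): HEAD=work@F [dev=F main=A topic=F work=F]
After op 6 (commit): HEAD=work@I [dev=F main=A topic=F work=I]
After op 7 (commit): HEAD=work@J [dev=F main=A topic=F work=J]
After op 8 (reset): HEAD=work@I [dev=F main=A topic=F work=I]
After op 9 (merge): HEAD=work@G [dev=F main=A topic=F work=G]
After op 10 (commit): HEAD=work@D [dev=F main=A topic=F work=D]
commit A: parents=[]
commit D: parents=['G']
commit F: parents=['A', 'A']
commit G: parents=['I', 'F']
commit I: parents=['F']
commit J: parents=['I']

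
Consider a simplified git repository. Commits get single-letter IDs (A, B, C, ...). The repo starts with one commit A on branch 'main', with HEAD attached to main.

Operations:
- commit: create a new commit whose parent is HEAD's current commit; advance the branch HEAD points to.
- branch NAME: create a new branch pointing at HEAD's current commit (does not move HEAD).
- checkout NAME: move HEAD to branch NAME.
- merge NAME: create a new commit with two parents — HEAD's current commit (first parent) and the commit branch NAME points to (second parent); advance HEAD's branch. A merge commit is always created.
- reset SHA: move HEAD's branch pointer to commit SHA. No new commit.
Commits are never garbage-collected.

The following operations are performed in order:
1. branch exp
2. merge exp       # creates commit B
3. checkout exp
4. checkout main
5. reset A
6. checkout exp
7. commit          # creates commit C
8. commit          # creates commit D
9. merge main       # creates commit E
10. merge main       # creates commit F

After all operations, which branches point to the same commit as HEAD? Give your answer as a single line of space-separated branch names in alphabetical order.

Answer: exp

Derivation:
After op 1 (branch): HEAD=main@A [exp=A main=A]
After op 2 (merge): HEAD=main@B [exp=A main=B]
After op 3 (checkout): HEAD=exp@A [exp=A main=B]
After op 4 (checkout): HEAD=main@B [exp=A main=B]
After op 5 (reset): HEAD=main@A [exp=A main=A]
After op 6 (checkout): HEAD=exp@A [exp=A main=A]
After op 7 (commit): HEAD=exp@C [exp=C main=A]
After op 8 (commit): HEAD=exp@D [exp=D main=A]
After op 9 (merge): HEAD=exp@E [exp=E main=A]
After op 10 (merge): HEAD=exp@F [exp=F main=A]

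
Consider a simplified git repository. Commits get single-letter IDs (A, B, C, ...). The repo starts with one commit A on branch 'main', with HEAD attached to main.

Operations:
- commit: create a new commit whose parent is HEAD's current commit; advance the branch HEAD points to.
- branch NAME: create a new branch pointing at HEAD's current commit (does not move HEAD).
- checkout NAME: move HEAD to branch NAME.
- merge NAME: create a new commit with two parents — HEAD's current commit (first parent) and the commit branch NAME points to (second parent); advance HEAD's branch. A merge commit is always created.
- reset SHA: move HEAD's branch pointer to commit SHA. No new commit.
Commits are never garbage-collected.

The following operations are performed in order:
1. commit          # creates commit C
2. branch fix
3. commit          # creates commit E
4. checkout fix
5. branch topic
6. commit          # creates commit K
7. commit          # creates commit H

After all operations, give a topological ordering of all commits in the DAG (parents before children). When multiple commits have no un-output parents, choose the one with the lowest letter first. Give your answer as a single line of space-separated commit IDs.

After op 1 (commit): HEAD=main@C [main=C]
After op 2 (branch): HEAD=main@C [fix=C main=C]
After op 3 (commit): HEAD=main@E [fix=C main=E]
After op 4 (checkout): HEAD=fix@C [fix=C main=E]
After op 5 (branch): HEAD=fix@C [fix=C main=E topic=C]
After op 6 (commit): HEAD=fix@K [fix=K main=E topic=C]
After op 7 (commit): HEAD=fix@H [fix=H main=E topic=C]
commit A: parents=[]
commit C: parents=['A']
commit E: parents=['C']
commit H: parents=['K']
commit K: parents=['C']

Answer: A C E K H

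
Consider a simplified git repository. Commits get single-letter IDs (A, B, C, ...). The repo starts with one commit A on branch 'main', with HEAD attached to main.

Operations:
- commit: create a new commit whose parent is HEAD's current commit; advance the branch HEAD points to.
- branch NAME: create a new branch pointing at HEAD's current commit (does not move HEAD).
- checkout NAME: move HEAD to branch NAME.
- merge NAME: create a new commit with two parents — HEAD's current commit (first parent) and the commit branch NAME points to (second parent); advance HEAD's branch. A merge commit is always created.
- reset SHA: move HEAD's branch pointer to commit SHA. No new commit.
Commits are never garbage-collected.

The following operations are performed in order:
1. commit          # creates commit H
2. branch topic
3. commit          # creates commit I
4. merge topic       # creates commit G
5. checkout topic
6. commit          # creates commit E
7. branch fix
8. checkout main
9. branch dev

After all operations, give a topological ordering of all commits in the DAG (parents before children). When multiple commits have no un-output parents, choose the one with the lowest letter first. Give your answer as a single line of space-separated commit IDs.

Answer: A H E I G

Derivation:
After op 1 (commit): HEAD=main@H [main=H]
After op 2 (branch): HEAD=main@H [main=H topic=H]
After op 3 (commit): HEAD=main@I [main=I topic=H]
After op 4 (merge): HEAD=main@G [main=G topic=H]
After op 5 (checkout): HEAD=topic@H [main=G topic=H]
After op 6 (commit): HEAD=topic@E [main=G topic=E]
After op 7 (branch): HEAD=topic@E [fix=E main=G topic=E]
After op 8 (checkout): HEAD=main@G [fix=E main=G topic=E]
After op 9 (branch): HEAD=main@G [dev=G fix=E main=G topic=E]
commit A: parents=[]
commit E: parents=['H']
commit G: parents=['I', 'H']
commit H: parents=['A']
commit I: parents=['H']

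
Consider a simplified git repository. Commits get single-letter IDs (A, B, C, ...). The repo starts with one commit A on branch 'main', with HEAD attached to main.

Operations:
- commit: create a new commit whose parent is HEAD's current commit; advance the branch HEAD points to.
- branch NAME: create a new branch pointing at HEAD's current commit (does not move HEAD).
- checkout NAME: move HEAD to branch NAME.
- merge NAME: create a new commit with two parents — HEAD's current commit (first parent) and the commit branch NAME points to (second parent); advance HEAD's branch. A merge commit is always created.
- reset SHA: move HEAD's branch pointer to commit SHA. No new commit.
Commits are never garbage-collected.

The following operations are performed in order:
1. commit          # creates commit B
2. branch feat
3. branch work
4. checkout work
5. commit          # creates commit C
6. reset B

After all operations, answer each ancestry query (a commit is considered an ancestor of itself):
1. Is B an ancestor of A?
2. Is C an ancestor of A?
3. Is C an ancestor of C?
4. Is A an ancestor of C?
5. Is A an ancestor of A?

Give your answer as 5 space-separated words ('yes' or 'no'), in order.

Answer: no no yes yes yes

Derivation:
After op 1 (commit): HEAD=main@B [main=B]
After op 2 (branch): HEAD=main@B [feat=B main=B]
After op 3 (branch): HEAD=main@B [feat=B main=B work=B]
After op 4 (checkout): HEAD=work@B [feat=B main=B work=B]
After op 5 (commit): HEAD=work@C [feat=B main=B work=C]
After op 6 (reset): HEAD=work@B [feat=B main=B work=B]
ancestors(A) = {A}; B in? no
ancestors(A) = {A}; C in? no
ancestors(C) = {A,B,C}; C in? yes
ancestors(C) = {A,B,C}; A in? yes
ancestors(A) = {A}; A in? yes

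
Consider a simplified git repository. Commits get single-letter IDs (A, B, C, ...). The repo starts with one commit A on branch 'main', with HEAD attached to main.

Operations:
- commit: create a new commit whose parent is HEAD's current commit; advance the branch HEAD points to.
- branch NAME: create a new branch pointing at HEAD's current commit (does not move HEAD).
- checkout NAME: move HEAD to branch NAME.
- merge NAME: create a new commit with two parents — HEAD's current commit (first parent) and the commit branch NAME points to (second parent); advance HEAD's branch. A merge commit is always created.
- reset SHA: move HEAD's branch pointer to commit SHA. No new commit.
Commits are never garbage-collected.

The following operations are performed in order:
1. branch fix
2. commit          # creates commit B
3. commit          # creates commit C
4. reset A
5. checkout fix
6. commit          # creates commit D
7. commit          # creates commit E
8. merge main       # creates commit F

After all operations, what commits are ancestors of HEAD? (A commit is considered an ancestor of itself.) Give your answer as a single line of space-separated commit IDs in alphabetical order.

Answer: A D E F

Derivation:
After op 1 (branch): HEAD=main@A [fix=A main=A]
After op 2 (commit): HEAD=main@B [fix=A main=B]
After op 3 (commit): HEAD=main@C [fix=A main=C]
After op 4 (reset): HEAD=main@A [fix=A main=A]
After op 5 (checkout): HEAD=fix@A [fix=A main=A]
After op 6 (commit): HEAD=fix@D [fix=D main=A]
After op 7 (commit): HEAD=fix@E [fix=E main=A]
After op 8 (merge): HEAD=fix@F [fix=F main=A]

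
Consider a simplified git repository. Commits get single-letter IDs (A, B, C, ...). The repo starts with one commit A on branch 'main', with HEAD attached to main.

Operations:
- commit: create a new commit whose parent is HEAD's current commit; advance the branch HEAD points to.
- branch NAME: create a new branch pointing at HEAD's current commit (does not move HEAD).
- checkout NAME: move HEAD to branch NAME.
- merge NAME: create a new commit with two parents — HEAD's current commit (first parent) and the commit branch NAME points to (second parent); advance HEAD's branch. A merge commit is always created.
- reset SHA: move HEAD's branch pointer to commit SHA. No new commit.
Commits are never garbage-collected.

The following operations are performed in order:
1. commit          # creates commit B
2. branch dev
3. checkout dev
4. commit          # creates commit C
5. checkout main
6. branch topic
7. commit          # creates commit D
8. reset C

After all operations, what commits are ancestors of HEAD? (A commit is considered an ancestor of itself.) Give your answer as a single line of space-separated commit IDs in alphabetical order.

After op 1 (commit): HEAD=main@B [main=B]
After op 2 (branch): HEAD=main@B [dev=B main=B]
After op 3 (checkout): HEAD=dev@B [dev=B main=B]
After op 4 (commit): HEAD=dev@C [dev=C main=B]
After op 5 (checkout): HEAD=main@B [dev=C main=B]
After op 6 (branch): HEAD=main@B [dev=C main=B topic=B]
After op 7 (commit): HEAD=main@D [dev=C main=D topic=B]
After op 8 (reset): HEAD=main@C [dev=C main=C topic=B]

Answer: A B C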